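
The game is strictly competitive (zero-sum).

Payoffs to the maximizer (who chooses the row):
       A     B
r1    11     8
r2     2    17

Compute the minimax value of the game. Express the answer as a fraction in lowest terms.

19/2

Row minima are 8 and 2, so the maximizer's maximin is 8; column maxima are 11 and 17, so the minimizer's minimax is 11. These differ, so the equilibrium is in mixed strategies.
Let the maximizer play r1 with probability p. The minimizer is indifferent when 11p + 2(1−p) = 8p + 17(1−p), giving p = 5/6.
Let the minimizer play A with probability q. The maximizer is indifferent when 11q + 8(1−q) = 2q + 17(1−q), giving q = 1/2.
The value is 11·(1/2) + (8)·(1/2) = 19/2.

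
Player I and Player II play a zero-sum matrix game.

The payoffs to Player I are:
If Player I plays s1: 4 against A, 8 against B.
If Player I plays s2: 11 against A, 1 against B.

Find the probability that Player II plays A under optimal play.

1/2

Row minima are 4 and 1, so Player I's maximin is 4; column maxima are 11 and 8, so Player II's minimax is 8. These differ, so the equilibrium is in mixed strategies.
Let Player II play A with probability q. Player I is indifferent when 4q + 8(1−q) = 11q + (1−q), giving q = 1/2.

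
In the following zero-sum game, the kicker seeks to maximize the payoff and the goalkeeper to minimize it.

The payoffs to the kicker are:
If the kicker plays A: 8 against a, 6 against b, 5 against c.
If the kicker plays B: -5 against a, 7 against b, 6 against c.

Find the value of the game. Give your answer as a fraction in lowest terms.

Column b is strictly dominated by c for the goalkeeper (it gives the kicker more in every row).
The remaining 2×2 game on (A, B) × (a, c) has no saddle point. Let the kicker play A with probability p; indifference gives 8p − 5(1−p) = 5p + 6(1−p), so p = 11/14.
Similarly the goalkeeper's optimal q on a is 1/14, and the value is 8·(1/14) + (5)·(13/14) = 73/14.

73/14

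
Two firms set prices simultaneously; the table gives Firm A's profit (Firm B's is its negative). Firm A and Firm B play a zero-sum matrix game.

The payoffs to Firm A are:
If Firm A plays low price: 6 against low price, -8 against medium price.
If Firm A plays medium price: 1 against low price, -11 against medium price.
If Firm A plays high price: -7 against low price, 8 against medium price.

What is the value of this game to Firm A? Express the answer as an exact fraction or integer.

Row medium price is strictly dominated by row low price, so Firm A never plays it.
The remaining 2×2 game on (low price, high price) × (low price, medium price) has no saddle point. Let Firm A play low price with probability p; indifference gives 6p − 7(1−p) = −8p + 8(1−p), so p = 15/29.
Similarly Firm B's optimal q on low price is 16/29, and the value is 6·(16/29) + (-8)·(13/29) = -8/29.

-8/29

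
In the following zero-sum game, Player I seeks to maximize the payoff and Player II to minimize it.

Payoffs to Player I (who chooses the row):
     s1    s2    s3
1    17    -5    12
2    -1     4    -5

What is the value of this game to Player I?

23/26

Column s1 is strictly dominated by s3 for Player II (it gives Player I more in every row).
The remaining 2×2 game on (1, 2) × (s2, s3) has no saddle point. Let Player I play 1 with probability p; indifference gives −5p + 4(1−p) = 12p − 5(1−p), so p = 9/26.
Similarly Player II's optimal q on s2 is 17/26, and the value is -5·(17/26) + (12)·(9/26) = 23/26.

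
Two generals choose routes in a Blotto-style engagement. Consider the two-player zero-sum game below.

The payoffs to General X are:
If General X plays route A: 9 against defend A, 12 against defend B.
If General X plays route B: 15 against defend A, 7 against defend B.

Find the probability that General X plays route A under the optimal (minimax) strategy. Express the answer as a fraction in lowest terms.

8/11

Row minima are 9 and 7, so General X's maximin is 9; column maxima are 15 and 12, so General Y's minimax is 12. These differ, so the equilibrium is in mixed strategies.
Let General X play route A with probability p. General Y is indifferent when 9p + 15(1−p) = 12p + 7(1−p), giving p = 8/11.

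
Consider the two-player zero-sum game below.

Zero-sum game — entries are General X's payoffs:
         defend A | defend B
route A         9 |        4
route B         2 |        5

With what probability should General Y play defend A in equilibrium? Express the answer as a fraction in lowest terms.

Row minima are 4 and 2, so General X's maximin is 4; column maxima are 9 and 5, so General Y's minimax is 5. These differ, so the equilibrium is in mixed strategies.
Let General Y play defend A with probability q. General X is indifferent when 9q + 4(1−q) = 2q + 5(1−q), giving q = 1/8.

1/8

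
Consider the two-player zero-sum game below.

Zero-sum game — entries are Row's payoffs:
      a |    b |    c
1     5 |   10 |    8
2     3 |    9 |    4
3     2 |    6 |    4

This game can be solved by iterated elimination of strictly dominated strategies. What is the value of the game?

Row 3 is strictly dominated by row 1 (5>2, 10>6, 8>4); eliminate 3.
Column b is strictly dominated by a for Column (5<10, 3<9); eliminate b.
Row 2 is strictly dominated by row 1 (5>3, 8>4); eliminate 2.
Column c is strictly dominated by a for Column (5<8); eliminate c.
Only (1, a) remains, with payoff 5.

5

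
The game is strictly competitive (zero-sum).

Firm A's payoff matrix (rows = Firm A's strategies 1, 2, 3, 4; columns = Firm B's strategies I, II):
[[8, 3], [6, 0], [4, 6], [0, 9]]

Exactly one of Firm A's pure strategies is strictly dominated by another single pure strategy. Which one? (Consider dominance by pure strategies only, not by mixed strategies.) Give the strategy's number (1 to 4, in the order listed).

2

Compare 2 with 1: 8 > 6, 3 > 0.
So 1 strictly dominates 2 for Firm A; 2 is strictly dominated.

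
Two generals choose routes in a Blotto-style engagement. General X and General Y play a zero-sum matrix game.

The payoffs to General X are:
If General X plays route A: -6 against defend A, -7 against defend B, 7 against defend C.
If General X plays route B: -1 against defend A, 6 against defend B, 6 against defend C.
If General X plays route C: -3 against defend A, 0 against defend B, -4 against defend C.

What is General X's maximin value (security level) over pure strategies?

-1

The worst-case payoff for each row is route A: -7, route B: -1, route C: -4.
The best of these is -1.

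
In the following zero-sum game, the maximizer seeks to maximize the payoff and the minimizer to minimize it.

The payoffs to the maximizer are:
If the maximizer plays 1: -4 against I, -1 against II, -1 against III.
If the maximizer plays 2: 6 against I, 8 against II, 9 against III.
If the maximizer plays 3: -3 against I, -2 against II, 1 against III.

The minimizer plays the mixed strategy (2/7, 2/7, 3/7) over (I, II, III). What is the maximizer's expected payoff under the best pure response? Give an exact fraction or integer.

1: (-4)·(2/7) + (-1)·(2/7) + (-1)·(3/7) = -13/7.
2: (6)·(2/7) + (8)·(2/7) + (9)·(3/7) = 55/7.
3: (-3)·(2/7) + (-2)·(2/7) + (1)·(3/7) = -1.
The best pure response is 2 with expected payoff 55/7.

55/7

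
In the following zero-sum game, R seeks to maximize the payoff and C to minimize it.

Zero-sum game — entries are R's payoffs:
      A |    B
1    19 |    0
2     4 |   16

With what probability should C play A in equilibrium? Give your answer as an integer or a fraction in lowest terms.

16/31

Row minima are 0 and 4, so R's maximin is 4; column maxima are 19 and 16, so C's minimax is 16. These differ, so the equilibrium is in mixed strategies.
Let C play A with probability q. R is indifferent when 19q = 4q + 16(1−q), giving q = 16/31.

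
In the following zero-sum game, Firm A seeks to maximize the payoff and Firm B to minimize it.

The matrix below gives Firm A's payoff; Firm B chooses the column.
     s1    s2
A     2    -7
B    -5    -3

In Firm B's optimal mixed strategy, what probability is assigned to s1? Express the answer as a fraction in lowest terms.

Row minima are -7 and -5, so Firm A's maximin is -5; column maxima are 2 and -3, so Firm B's minimax is -3. These differ, so the equilibrium is in mixed strategies.
Let Firm B play s1 with probability q. Firm A is indifferent when 2q − 7(1−q) = −5q − 3(1−q), giving q = 4/11.

4/11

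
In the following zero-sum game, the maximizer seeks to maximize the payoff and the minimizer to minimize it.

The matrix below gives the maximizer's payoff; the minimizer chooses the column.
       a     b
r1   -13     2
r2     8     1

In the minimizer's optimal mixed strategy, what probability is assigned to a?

1/22

Row minima are -13 and 1, so the maximizer's maximin is 1; column maxima are 8 and 2, so the minimizer's minimax is 2. These differ, so the equilibrium is in mixed strategies.
Let the minimizer play a with probability q. The maximizer is indifferent when −13q + 2(1−q) = 8q + (1−q), giving q = 1/22.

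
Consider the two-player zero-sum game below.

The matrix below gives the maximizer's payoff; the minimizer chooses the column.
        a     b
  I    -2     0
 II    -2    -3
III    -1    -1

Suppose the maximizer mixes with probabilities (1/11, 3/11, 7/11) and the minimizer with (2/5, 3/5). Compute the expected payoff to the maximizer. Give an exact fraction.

-78/55

Against (2/5, 3/5), each row's expected payoff is I: -4/5; II: -13/5; III: -1.
Taking the (1/11, 3/11, 7/11)-weighted average: (1/11)·(-4/5) + (3/11)·(-13/5) + (7/11)·(-1) = -78/55.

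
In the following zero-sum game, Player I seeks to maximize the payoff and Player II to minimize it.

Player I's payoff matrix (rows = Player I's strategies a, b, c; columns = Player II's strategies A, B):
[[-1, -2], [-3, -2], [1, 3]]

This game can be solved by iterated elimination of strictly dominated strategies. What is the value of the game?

1

Row b is strictly dominated by row c (1>-3, 3>-2); eliminate b.
Row a is strictly dominated by row c (1>-1, 3>-2); eliminate a.
Column B is strictly dominated by A for Player II (1<3); eliminate B.
Only (c, A) remains, with payoff 1.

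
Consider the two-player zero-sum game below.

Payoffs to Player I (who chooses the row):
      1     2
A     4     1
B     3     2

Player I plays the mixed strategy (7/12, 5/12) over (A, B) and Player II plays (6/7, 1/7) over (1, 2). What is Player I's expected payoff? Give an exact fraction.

275/84

Against (6/7, 1/7), each row's expected payoff is A: 25/7; B: 20/7.
Taking the (7/12, 5/12)-weighted average: (7/12)·(25/7) + (5/12)·(20/7) = 275/84.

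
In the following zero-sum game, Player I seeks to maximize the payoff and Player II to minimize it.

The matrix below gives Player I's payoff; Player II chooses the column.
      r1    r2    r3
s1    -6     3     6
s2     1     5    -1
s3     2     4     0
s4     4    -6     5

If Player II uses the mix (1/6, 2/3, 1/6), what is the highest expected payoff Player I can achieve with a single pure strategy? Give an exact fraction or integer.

10/3

s1: (-6)·(1/6) + (3)·(2/3) + (6)·(1/6) = 2.
s2: (1)·(1/6) + (5)·(2/3) + (-1)·(1/6) = 10/3.
s3: (2)·(1/6) + (4)·(2/3) + (0)·(1/6) = 3.
s4: (4)·(1/6) + (-6)·(2/3) + (5)·(1/6) = -5/2.
The best pure response is s2 with expected payoff 10/3.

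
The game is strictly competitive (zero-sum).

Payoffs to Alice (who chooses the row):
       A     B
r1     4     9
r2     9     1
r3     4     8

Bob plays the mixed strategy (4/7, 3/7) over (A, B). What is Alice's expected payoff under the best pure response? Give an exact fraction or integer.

43/7

r1: (4)·(4/7) + (9)·(3/7) = 43/7.
r2: (9)·(4/7) + (1)·(3/7) = 39/7.
r3: (4)·(4/7) + (8)·(3/7) = 40/7.
The best pure response is r1 with expected payoff 43/7.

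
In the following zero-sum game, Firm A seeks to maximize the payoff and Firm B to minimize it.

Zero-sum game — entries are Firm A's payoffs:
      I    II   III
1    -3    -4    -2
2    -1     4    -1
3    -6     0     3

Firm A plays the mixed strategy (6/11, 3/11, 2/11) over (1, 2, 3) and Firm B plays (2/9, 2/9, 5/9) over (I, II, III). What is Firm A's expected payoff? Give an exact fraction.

-15/11

Against (2/9, 2/9, 5/9), each row's expected payoff is 1: -8/3; 2: 1/9; 3: 1/3.
Taking the (6/11, 3/11, 2/11)-weighted average: (6/11)·(-8/3) + (3/11)·(1/9) + (2/11)·(1/3) = -15/11.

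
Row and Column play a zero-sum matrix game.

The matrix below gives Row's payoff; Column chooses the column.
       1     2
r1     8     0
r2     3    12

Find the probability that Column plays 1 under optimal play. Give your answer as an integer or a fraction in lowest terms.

Row minima are 0 and 3, so Row's maximin is 3; column maxima are 8 and 12, so Column's minimax is 8. These differ, so the equilibrium is in mixed strategies.
Let Column play 1 with probability q. Row is indifferent when 8q = 3q + 12(1−q), giving q = 12/17.

12/17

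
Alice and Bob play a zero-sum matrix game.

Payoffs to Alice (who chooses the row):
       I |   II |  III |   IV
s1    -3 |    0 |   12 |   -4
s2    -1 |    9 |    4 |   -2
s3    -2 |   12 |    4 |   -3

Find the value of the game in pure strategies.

Row minima: -4, -2, -3 → Alice's maximin is -2.
Column maxima: -1, 12, 12, -2 → Bob's minimax is -2.
They coincide at (s2, IV), so the value is -2.

-2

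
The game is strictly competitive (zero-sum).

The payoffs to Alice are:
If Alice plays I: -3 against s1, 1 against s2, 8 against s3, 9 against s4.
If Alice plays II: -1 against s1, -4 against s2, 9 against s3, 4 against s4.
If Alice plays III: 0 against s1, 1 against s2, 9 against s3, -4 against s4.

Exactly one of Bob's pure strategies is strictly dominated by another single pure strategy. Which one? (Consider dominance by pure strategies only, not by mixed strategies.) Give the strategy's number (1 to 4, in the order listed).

3

Bob prefers columns that give Alice less. Compare s3 with s1: -3 < 8, -1 < 9, 0 < 9.
So s1 strictly dominates s3 for Bob; s3 is strictly dominated.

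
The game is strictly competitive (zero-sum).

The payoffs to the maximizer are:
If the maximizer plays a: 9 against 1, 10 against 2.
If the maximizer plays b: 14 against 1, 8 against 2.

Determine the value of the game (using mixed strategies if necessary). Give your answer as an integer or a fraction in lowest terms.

Row minima are 9 and 8, so the maximizer's maximin is 9; column maxima are 14 and 10, so the minimizer's minimax is 10. These differ, so the equilibrium is in mixed strategies.
Let the maximizer play a with probability p. The minimizer is indifferent when 9p + 14(1−p) = 10p + 8(1−p), giving p = 6/7.
Let the minimizer play 1 with probability q. The maximizer is indifferent when 9q + 10(1−q) = 14q + 8(1−q), giving q = 2/7.
The value is 9·(2/7) + (10)·(5/7) = 68/7.

68/7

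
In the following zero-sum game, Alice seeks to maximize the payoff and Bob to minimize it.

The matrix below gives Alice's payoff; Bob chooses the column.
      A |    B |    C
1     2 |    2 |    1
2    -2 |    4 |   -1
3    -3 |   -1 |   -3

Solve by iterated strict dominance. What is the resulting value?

Column B is strictly dominated by C for Bob (1<2, -1<4, -3<-1); eliminate B.
Row 2 is strictly dominated by row 1 (2>-2, 1>-1); eliminate 2.
Row 3 is strictly dominated by row 1 (2>-3, 1>-3); eliminate 3.
Column A is strictly dominated by C for Bob (1<2); eliminate A.
Only (1, C) remains, with payoff 1.

1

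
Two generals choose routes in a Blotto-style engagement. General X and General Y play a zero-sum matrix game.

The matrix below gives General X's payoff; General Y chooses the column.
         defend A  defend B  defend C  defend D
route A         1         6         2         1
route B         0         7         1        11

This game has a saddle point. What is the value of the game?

1

Row minima: 1, 0 → General X's maximin is 1.
Column maxima: 1, 7, 2, 11 → General Y's minimax is 1.
They coincide at (route A, defend A), so the value is 1.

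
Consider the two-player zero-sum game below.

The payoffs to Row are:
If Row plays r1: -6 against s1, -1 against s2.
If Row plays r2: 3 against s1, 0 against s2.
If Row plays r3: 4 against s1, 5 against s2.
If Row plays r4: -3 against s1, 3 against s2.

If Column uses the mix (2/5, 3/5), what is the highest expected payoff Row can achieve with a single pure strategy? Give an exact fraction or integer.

23/5

r1: (-6)·(2/5) + (-1)·(3/5) = -3.
r2: (3)·(2/5) + (0)·(3/5) = 6/5.
r3: (4)·(2/5) + (5)·(3/5) = 23/5.
r4: (-3)·(2/5) + (3)·(3/5) = 3/5.
The best pure response is r3 with expected payoff 23/5.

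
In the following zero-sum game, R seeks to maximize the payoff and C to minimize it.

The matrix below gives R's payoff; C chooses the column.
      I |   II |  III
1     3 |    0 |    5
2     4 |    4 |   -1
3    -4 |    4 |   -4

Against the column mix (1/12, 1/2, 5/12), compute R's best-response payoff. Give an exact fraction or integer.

7/3

1: (3)·(1/12) + (0)·(1/2) + (5)·(5/12) = 7/3.
2: (4)·(1/12) + (4)·(1/2) + (-1)·(5/12) = 23/12.
3: (-4)·(1/12) + (4)·(1/2) + (-4)·(5/12) = 0.
The best pure response is 1 with expected payoff 7/3.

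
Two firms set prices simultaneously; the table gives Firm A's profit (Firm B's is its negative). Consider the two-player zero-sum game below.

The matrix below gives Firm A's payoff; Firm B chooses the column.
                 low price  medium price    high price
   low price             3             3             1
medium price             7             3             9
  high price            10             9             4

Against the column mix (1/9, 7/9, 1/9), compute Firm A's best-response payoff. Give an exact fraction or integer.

low price: (3)·(1/9) + (3)·(7/9) + (1)·(1/9) = 25/9.
medium price: (7)·(1/9) + (3)·(7/9) + (9)·(1/9) = 37/9.
high price: (10)·(1/9) + (9)·(7/9) + (4)·(1/9) = 77/9.
The best pure response is high price with expected payoff 77/9.

77/9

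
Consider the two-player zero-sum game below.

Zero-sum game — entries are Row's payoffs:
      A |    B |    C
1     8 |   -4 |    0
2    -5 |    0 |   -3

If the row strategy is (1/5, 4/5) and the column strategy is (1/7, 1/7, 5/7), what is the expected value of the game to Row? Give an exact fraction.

Against (1/7, 1/7, 5/7), each row's expected payoff is 1: 4/7; 2: -20/7.
Taking the (1/5, 4/5)-weighted average: (1/5)·(4/7) + (4/5)·(-20/7) = -76/35.

-76/35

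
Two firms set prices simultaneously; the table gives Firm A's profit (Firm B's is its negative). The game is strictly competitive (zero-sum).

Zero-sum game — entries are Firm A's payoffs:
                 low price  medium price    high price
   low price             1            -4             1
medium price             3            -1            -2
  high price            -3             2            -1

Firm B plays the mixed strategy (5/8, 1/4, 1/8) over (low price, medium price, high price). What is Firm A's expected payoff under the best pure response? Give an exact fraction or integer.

low price: (1)·(5/8) + (-4)·(1/4) + (1)·(1/8) = -1/4.
medium price: (3)·(5/8) + (-1)·(1/4) + (-2)·(1/8) = 11/8.
high price: (-3)·(5/8) + (2)·(1/4) + (-1)·(1/8) = -3/2.
The best pure response is medium price with expected payoff 11/8.

11/8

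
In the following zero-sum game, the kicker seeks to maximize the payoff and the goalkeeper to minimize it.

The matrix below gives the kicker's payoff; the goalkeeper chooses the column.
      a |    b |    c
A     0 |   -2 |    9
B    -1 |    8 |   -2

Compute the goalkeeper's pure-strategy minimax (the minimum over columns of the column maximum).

The worst case (largest entry) in each column is a: 0, b: 8, c: 9.
The best (smallest) of these is 0.

0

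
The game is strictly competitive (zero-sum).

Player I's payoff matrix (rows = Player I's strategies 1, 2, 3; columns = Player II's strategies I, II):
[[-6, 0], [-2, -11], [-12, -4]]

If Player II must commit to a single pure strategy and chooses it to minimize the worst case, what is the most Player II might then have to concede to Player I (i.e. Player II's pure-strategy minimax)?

-2

The worst case (largest entry) in each column is I: -2, II: 0.
The best (smallest) of these is -2.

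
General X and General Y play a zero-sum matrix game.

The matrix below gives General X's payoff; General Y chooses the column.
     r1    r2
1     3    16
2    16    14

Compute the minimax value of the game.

214/15

Row minima are 3 and 14, so General X's maximin is 14; column maxima are 16 and 16, so General Y's minimax is 16. These differ, so the equilibrium is in mixed strategies.
Let General X play 1 with probability p. General Y is indifferent when 3p + 16(1−p) = 16p + 14(1−p), giving p = 2/15.
Let General Y play r1 with probability q. General X is indifferent when 3q + 16(1−q) = 16q + 14(1−q), giving q = 2/15.
The value is 3·(2/15) + (16)·(13/15) = 214/15.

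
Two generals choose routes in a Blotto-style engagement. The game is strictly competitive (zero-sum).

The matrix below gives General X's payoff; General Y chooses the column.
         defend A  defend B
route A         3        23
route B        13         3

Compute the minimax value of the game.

Row minima are 3 and 3, so General X's maximin is 3; column maxima are 13 and 23, so General Y's minimax is 13. These differ, so the equilibrium is in mixed strategies.
Let General X play route A with probability p. General Y is indifferent when 3p + 13(1−p) = 23p + 3(1−p), giving p = 1/3.
Let General Y play defend A with probability q. General X is indifferent when 3q + 23(1−q) = 13q + 3(1−q), giving q = 2/3.
The value is 3·(2/3) + (23)·(1/3) = 29/3.

29/3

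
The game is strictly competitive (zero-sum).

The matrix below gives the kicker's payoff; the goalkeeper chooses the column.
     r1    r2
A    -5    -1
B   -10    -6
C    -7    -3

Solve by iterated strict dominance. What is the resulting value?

Row B is strictly dominated by row A (-5>-10, -1>-6); eliminate B.
Column r2 is strictly dominated by r1 for the goalkeeper (-5<-1, -7<-3); eliminate r2.
Row C is strictly dominated by row A (-5>-7); eliminate C.
Only (A, r1) remains, with payoff -5.

-5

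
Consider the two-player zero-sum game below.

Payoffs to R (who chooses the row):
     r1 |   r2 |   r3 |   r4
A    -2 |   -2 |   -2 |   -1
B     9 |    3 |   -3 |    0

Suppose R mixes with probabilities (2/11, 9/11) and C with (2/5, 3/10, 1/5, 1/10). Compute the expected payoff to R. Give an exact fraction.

Against (2/5, 3/10, 1/5, 1/10), each row's expected payoff is A: -19/10; B: 39/10.
Taking the (2/11, 9/11)-weighted average: (2/11)·(-19/10) + (9/11)·(39/10) = 313/110.

313/110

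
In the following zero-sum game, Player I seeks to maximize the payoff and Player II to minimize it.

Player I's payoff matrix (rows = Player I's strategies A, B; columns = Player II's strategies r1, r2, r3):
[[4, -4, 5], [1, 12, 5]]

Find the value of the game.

Column r3 is strictly dominated by r1 for Player II (it gives Player I more in every row).
The remaining 2×2 game on (A, B) × (r1, r2) has no saddle point. Let Player I play A with probability p; indifference gives 4p + (1−p) = −4p + 12(1−p), so p = 11/19.
Similarly Player II's optimal q on r1 is 16/19, and the value is 4·(16/19) + (-4)·(3/19) = 52/19.

52/19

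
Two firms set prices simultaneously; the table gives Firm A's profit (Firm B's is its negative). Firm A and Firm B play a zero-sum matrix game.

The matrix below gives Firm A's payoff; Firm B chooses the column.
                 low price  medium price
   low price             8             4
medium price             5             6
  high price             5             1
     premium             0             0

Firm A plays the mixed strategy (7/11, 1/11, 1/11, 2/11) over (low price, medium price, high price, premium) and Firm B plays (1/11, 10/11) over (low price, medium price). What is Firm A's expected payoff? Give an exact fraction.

Against (1/11, 10/11), each row's expected payoff is low price: 48/11; medium price: 65/11; high price: 15/11; premium: 0.
Taking the (7/11, 1/11, 1/11, 2/11)-weighted average: (7/11)·(48/11) + (1/11)·(65/11) + (1/11)·(15/11) + (2/11)·(0) = 416/121.

416/121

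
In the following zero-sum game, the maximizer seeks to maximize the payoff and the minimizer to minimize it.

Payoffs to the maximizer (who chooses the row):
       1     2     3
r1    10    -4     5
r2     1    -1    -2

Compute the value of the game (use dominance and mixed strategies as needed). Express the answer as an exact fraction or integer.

Column 1 is strictly dominated by 3 for the minimizer (it gives the maximizer more in every row).
The remaining 2×2 game on (r1, r2) × (2, 3) has no saddle point. Let the maximizer play r1 with probability p; indifference gives −4p − (1−p) = 5p − 2(1−p), so p = 1/10.
Similarly the minimizer's optimal q on 2 is 7/10, and the value is -4·(7/10) + (5)·(3/10) = -13/10.

-13/10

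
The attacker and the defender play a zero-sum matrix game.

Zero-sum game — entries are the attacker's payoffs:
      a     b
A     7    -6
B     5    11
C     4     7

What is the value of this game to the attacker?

107/19

Row C is strictly dominated by row B, so the attacker never plays it.
The remaining 2×2 game on (A, B) × (a, b) has no saddle point. Let the attacker play A with probability p; indifference gives 7p + 5(1−p) = −6p + 11(1−p), so p = 6/19.
Similarly the defender's optimal q on a is 17/19, and the value is 7·(17/19) + (-6)·(2/19) = 107/19.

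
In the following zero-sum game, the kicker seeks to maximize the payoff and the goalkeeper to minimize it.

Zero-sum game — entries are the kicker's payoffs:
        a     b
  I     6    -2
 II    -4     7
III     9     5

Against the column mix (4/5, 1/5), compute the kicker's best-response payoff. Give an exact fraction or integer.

I: (6)·(4/5) + (-2)·(1/5) = 22/5.
II: (-4)·(4/5) + (7)·(1/5) = -9/5.
III: (9)·(4/5) + (5)·(1/5) = 41/5.
The best pure response is III with expected payoff 41/5.

41/5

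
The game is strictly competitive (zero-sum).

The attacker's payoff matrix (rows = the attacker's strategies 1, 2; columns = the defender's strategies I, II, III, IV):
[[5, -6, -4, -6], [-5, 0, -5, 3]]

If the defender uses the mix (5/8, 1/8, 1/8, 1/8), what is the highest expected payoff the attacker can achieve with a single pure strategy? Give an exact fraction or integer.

1: (5)·(5/8) + (-6)·(1/8) + (-4)·(1/8) + (-6)·(1/8) = 9/8.
2: (-5)·(5/8) + (0)·(1/8) + (-5)·(1/8) + (3)·(1/8) = -27/8.
The best pure response is 1 with expected payoff 9/8.

9/8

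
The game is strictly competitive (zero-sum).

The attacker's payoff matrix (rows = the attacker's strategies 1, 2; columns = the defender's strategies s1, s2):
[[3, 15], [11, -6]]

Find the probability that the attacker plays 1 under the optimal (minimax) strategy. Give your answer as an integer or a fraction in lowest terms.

Row minima are 3 and -6, so the attacker's maximin is 3; column maxima are 11 and 15, so the defender's minimax is 11. These differ, so the equilibrium is in mixed strategies.
Let the attacker play 1 with probability p. The defender is indifferent when 3p + 11(1−p) = 15p − 6(1−p), giving p = 17/29.

17/29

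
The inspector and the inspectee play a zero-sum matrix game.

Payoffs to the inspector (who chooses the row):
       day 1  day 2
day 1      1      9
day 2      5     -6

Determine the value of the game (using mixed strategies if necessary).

Row minima are 1 and -6, so the inspector's maximin is 1; column maxima are 5 and 9, so the inspectee's minimax is 5. These differ, so the equilibrium is in mixed strategies.
Let the inspector play day 1 with probability p. The inspectee is indifferent when p + 5(1−p) = 9p − 6(1−p), giving p = 11/19.
Let the inspectee play day 1 with probability q. The inspector is indifferent when q + 9(1−q) = 5q − 6(1−q), giving q = 15/19.
The value is 1·(15/19) + (9)·(4/19) = 51/19.

51/19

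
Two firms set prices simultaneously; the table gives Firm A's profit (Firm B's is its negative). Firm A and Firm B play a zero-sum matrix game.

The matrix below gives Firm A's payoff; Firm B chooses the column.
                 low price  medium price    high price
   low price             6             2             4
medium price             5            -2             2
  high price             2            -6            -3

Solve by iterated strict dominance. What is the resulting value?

Column high price is strictly dominated by medium price for Firm B (2<4, -2<2, -6<-3); eliminate high price.
Column low price is strictly dominated by medium price for Firm B (2<6, -2<5, -6<2); eliminate low price.
Row high price is strictly dominated by row low price (2>-6); eliminate high price.
Row medium price is strictly dominated by row low price (2>-2); eliminate medium price.
Only (low price, medium price) remains, with payoff 2.

2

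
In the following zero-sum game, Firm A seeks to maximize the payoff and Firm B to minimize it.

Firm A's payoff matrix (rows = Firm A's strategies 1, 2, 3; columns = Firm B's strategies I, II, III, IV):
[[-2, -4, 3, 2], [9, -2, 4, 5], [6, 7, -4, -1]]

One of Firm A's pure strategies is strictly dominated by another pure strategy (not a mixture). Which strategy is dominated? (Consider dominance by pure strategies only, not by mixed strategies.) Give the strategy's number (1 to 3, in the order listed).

Compare 1 with 2: 9 > -2, -2 > -4, 4 > 3, 5 > 2.
So 2 strictly dominates 1 for Firm A; 1 is strictly dominated.

1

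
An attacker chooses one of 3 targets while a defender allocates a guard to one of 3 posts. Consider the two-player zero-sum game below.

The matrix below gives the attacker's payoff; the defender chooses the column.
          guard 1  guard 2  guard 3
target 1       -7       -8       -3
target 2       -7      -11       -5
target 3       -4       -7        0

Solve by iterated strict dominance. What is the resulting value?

-7

Row target 1 is strictly dominated by row target 3 (-4>-7, -7>-8, 0>-3); eliminate target 1.
Row target 2 is strictly dominated by row target 3 (-4>-7, -7>-11, 0>-5); eliminate target 2.
Column guard 3 is strictly dominated by guard 1 for the defender (-4<0); eliminate guard 3.
Column guard 1 is strictly dominated by guard 2 for the defender (-7<-4); eliminate guard 1.
Only (target 3, guard 2) remains, with payoff -7.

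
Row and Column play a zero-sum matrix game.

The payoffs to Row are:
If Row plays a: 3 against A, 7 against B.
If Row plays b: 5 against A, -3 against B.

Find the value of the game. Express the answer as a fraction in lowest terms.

11/3

Row minima are 3 and -3, so Row's maximin is 3; column maxima are 5 and 7, so Column's minimax is 5. These differ, so the equilibrium is in mixed strategies.
Let Row play a with probability p. Column is indifferent when 3p + 5(1−p) = 7p − 3(1−p), giving p = 2/3.
Let Column play A with probability q. Row is indifferent when 3q + 7(1−q) = 5q − 3(1−q), giving q = 5/6.
The value is 3·(5/6) + (7)·(1/6) = 11/3.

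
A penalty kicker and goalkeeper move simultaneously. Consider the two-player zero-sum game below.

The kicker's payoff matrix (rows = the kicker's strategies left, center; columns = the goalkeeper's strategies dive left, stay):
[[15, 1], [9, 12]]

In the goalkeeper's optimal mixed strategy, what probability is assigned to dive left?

Row minima are 1 and 9, so the kicker's maximin is 9; column maxima are 15 and 12, so the goalkeeper's minimax is 12. These differ, so the equilibrium is in mixed strategies.
Let the goalkeeper play dive left with probability q. The kicker is indifferent when 15q + (1−q) = 9q + 12(1−q), giving q = 11/17.

11/17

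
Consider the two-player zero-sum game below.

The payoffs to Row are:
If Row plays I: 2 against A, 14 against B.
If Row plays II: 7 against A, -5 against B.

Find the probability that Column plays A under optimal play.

19/24

Row minima are 2 and -5, so Row's maximin is 2; column maxima are 7 and 14, so Column's minimax is 7. These differ, so the equilibrium is in mixed strategies.
Let Column play A with probability q. Row is indifferent when 2q + 14(1−q) = 7q − 5(1−q), giving q = 19/24.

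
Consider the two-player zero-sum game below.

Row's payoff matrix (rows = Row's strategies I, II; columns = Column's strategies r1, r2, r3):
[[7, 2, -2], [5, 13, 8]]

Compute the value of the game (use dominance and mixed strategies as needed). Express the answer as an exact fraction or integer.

Column r2 is strictly dominated by r3 for Column (it gives Row more in every row).
The remaining 2×2 game on (I, II) × (r1, r3) has no saddle point. Let Row play I with probability p; indifference gives 7p + 5(1−p) = −2p + 8(1−p), so p = 1/4.
Similarly Column's optimal q on r1 is 5/6, and the value is 7·(5/6) + (-2)·(1/6) = 11/2.

11/2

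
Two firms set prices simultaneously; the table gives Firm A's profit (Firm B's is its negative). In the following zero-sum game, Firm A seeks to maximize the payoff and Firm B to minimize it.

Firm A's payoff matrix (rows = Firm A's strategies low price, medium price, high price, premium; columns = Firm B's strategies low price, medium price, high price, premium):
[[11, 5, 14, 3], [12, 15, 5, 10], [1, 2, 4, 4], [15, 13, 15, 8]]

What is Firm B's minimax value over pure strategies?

The worst case (largest entry) in each column is low price: 15, medium price: 15, high price: 15, premium: 10.
The best (smallest) of these is 10.

10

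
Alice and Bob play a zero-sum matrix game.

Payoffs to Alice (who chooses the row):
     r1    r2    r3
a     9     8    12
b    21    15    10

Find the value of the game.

Column r1 is strictly dominated by r2 for Bob (it gives Alice more in every row).
The remaining 2×2 game on (a, b) × (r2, r3) has no saddle point. Let Alice play a with probability p; indifference gives 8p + 15(1−p) = 12p + 10(1−p), so p = 5/9.
Similarly Bob's optimal q on r2 is 2/9, and the value is 8·(2/9) + (12)·(7/9) = 100/9.

100/9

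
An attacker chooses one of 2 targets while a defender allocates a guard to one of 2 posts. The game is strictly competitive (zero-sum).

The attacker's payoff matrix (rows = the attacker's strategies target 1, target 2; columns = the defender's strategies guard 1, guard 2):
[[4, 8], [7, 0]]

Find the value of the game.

Row minima are 4 and 0, so the attacker's maximin is 4; column maxima are 7 and 8, so the defender's minimax is 7. These differ, so the equilibrium is in mixed strategies.
Let the attacker play target 1 with probability p. The defender is indifferent when 4p + 7(1−p) = 8p, giving p = 7/11.
Let the defender play guard 1 with probability q. The attacker is indifferent when 4q + 8(1−q) = 7q, giving q = 8/11.
The value is 4·(8/11) + (8)·(3/11) = 56/11.

56/11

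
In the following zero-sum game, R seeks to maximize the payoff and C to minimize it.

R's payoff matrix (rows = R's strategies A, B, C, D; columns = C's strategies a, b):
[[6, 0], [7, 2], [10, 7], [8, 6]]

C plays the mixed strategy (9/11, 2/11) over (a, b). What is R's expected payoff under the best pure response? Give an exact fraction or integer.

104/11

A: (6)·(9/11) + (0)·(2/11) = 54/11.
B: (7)·(9/11) + (2)·(2/11) = 67/11.
C: (10)·(9/11) + (7)·(2/11) = 104/11.
D: (8)·(9/11) + (6)·(2/11) = 84/11.
The best pure response is C with expected payoff 104/11.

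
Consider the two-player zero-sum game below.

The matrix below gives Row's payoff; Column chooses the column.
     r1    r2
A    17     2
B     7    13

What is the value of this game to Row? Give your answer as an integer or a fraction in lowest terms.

Row minima are 2 and 7, so Row's maximin is 7; column maxima are 17 and 13, so Column's minimax is 13. These differ, so the equilibrium is in mixed strategies.
Let Row play A with probability p. Column is indifferent when 17p + 7(1−p) = 2p + 13(1−p), giving p = 2/7.
Let Column play r1 with probability q. Row is indifferent when 17q + 2(1−q) = 7q + 13(1−q), giving q = 11/21.
The value is 17·(11/21) + (2)·(10/21) = 69/7.

69/7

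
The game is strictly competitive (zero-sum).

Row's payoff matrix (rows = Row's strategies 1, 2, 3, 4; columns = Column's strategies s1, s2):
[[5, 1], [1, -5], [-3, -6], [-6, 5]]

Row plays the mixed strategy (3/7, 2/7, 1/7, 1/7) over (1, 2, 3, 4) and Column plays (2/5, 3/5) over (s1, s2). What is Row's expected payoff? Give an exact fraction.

-8/35

Against (2/5, 3/5), each row's expected payoff is 1: 13/5; 2: -13/5; 3: -24/5; 4: 3/5.
Taking the (3/7, 2/7, 1/7, 1/7)-weighted average: (3/7)·(13/5) + (2/7)·(-13/5) + (1/7)·(-24/5) + (1/7)·(3/5) = -8/35.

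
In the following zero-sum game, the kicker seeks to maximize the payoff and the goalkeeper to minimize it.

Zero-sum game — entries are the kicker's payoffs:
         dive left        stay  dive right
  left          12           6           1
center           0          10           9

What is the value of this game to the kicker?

Column stay is strictly dominated by dive right for the goalkeeper (it gives the kicker more in every row).
The remaining 2×2 game on (left, center) × (dive left, dive right) has no saddle point. Let the kicker play left with probability p; indifference gives 12p = p + 9(1−p), so p = 9/20.
Similarly the goalkeeper's optimal q on dive left is 2/5, and the value is 12·(2/5) + (1)·(3/5) = 27/5.

27/5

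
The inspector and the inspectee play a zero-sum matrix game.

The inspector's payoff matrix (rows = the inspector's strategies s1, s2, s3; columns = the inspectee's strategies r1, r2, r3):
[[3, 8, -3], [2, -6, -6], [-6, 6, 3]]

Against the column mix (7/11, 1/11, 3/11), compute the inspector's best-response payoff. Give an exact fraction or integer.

s1: (3)·(7/11) + (8)·(1/11) + (-3)·(3/11) = 20/11.
s2: (2)·(7/11) + (-6)·(1/11) + (-6)·(3/11) = -10/11.
s3: (-6)·(7/11) + (6)·(1/11) + (3)·(3/11) = -27/11.
The best pure response is s1 with expected payoff 20/11.

20/11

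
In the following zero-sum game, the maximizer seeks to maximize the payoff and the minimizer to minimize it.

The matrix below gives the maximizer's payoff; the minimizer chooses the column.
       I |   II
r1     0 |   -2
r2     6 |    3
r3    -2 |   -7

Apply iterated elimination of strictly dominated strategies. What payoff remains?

3

Row r1 is strictly dominated by row r2 (6>0, 3>-2); eliminate r1.
Row r3 is strictly dominated by row r2 (6>-2, 3>-7); eliminate r3.
Column I is strictly dominated by II for the minimizer (3<6); eliminate I.
Only (r2, II) remains, with payoff 3.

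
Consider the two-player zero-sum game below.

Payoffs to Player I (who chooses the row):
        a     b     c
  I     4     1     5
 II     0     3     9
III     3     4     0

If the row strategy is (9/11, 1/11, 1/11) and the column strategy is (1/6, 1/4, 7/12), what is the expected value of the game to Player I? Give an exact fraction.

42/11

Against (1/6, 1/4, 7/12), each row's expected payoff is I: 23/6; II: 6; III: 3/2.
Taking the (9/11, 1/11, 1/11)-weighted average: (9/11)·(23/6) + (1/11)·(6) + (1/11)·(3/2) = 42/11.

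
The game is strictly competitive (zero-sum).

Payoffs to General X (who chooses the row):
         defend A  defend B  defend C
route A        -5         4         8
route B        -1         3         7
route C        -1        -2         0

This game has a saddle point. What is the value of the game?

Row minima: -5, -1, -2 → General X's maximin is -1.
Column maxima: -1, 4, 8 → General Y's minimax is -1.
They coincide at (route B, defend A), so the value is -1.

-1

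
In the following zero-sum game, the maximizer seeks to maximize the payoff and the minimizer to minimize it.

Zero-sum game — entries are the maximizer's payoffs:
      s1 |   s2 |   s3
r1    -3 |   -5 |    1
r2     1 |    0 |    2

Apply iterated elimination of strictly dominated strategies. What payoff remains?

0

Row r1 is strictly dominated by row r2 (1>-3, 0>-5, 2>1); eliminate r1.
Column s3 is strictly dominated by s1 for the minimizer (1<2); eliminate s3.
Column s1 is strictly dominated by s2 for the minimizer (0<1); eliminate s1.
Only (r2, s2) remains, with payoff 0.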